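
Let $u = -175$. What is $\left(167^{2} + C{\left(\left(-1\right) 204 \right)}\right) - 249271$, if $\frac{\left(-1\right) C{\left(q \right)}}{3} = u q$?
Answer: $-328482$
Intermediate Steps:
$C{\left(q \right)} = 525 q$ ($C{\left(q \right)} = - 3 \left(- 175 q\right) = 525 q$)
$\left(167^{2} + C{\left(\left(-1\right) 204 \right)}\right) - 249271 = \left(167^{2} + 525 \left(\left(-1\right) 204\right)\right) - 249271 = \left(27889 + 525 \left(-204\right)\right) - 249271 = \left(27889 - 107100\right) - 249271 = -79211 - 249271 = -328482$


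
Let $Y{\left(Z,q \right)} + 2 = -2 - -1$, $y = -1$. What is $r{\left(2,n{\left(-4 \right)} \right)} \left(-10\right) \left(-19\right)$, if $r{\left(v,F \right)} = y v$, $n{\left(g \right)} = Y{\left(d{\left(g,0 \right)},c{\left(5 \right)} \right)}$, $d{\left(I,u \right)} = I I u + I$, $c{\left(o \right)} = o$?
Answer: $-380$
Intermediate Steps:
$d{\left(I,u \right)} = I + u I^{2}$ ($d{\left(I,u \right)} = I^{2} u + I = u I^{2} + I = I + u I^{2}$)
$Y{\left(Z,q \right)} = -3$ ($Y{\left(Z,q \right)} = -2 - 1 = -3$)
$n{\left(g \right)} = -3$
$r{\left(v,F \right)} = - v$
$r{\left(2,n{\left(-4 \right)} \right)} \left(-10\right) \left(-19\right) = \left(-1\right) 2 \left(-10\right) \left(-19\right) = \left(-2\right) \left(-10\right) \left(-19\right) = 20 \left(-19\right) = -380$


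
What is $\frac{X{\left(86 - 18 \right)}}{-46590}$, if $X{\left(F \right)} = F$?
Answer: $- \frac{34}{23295} \approx -0.0014595$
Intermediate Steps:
$\frac{X{\left(86 - 18 \right)}}{-46590} = \frac{86 - 18}{-46590} = \left(86 - 18\right) \left(- \frac{1}{46590}\right) = 68 \left(- \frac{1}{46590}\right) = - \frac{34}{23295}$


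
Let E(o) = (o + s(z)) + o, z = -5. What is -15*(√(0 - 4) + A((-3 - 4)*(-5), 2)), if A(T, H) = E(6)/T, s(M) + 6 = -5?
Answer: -3/7 - 30*I ≈ -0.42857 - 30.0*I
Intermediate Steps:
s(M) = -11 (s(M) = -6 - 5 = -11)
E(o) = -11 + 2*o (E(o) = (o - 11) + o = (-11 + o) + o = -11 + 2*o)
A(T, H) = 1/T (A(T, H) = (-11 + 2*6)/T = (-11 + 12)/T = 1/T)
-15*(√(0 - 4) + A((-3 - 4)*(-5), 2)) = -15*(√(0 - 4) + 1/((-3 - 4)*(-5))) = -15*(√(-4) + 1/(-7*(-5))) = -15*(2*I + 1/35) = -15*(1/35 + 2*I) = -3/7 - 30*I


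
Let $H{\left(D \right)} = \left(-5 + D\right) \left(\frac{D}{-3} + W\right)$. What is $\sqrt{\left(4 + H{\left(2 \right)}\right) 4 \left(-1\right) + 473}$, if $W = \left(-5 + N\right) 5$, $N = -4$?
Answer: $i \sqrt{91} \approx 9.5394 i$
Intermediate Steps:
$W = -45$ ($W = \left(-5 - 4\right) 5 = \left(-9\right) 5 = -45$)
$H{\left(D \right)} = \left(-45 - \frac{D}{3}\right) \left(-5 + D\right)$ ($H{\left(D \right)} = \left(-5 + D\right) \left(\frac{D}{-3} - 45\right) = \left(-5 + D\right) \left(D \left(- \frac{1}{3}\right) - 45\right) = \left(-5 + D\right) \left(- \frac{D}{3} - 45\right) = \left(-5 + D\right) \left(-45 - \frac{D}{3}\right) = \left(-45 - \frac{D}{3}\right) \left(-5 + D\right)$)
$\sqrt{\left(4 + H{\left(2 \right)}\right) 4 \left(-1\right) + 473} = \sqrt{\left(4 - \left(- \frac{415}{3} + \frac{4}{3}\right)\right) 4 \left(-1\right) + 473} = \sqrt{\left(4 - -137\right) 4 \left(-1\right) + 473} = \sqrt{\left(4 + 137\right) 4 \left(-1\right) + 473} = \sqrt{141 \cdot 4 \left(-1\right) + 473} = \sqrt{564 \left(-1\right) + 473} = \sqrt{-564 + 473} = \sqrt{-91} = i \sqrt{91}$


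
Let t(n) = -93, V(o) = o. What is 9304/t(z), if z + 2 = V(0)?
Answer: -9304/93 ≈ -100.04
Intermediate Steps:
z = -2 (z = -2 + 0 = -2)
9304/t(z) = 9304/(-93) = 9304*(-1/93) = -9304/93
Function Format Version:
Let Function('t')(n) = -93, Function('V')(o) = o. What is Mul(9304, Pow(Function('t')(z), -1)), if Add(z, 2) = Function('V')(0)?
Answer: Rational(-9304, 93) ≈ -100.04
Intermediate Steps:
z = -2 (z = Add(-2, 0) = -2)
Mul(9304, Pow(Function('t')(z), -1)) = Mul(9304, Pow(-93, -1)) = Mul(9304, Rational(-1, 93)) = Rational(-9304, 93)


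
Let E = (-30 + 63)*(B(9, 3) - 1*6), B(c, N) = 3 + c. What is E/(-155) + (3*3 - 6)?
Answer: 267/155 ≈ 1.7226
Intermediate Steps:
E = 198 (E = (-30 + 63)*((3 + 9) - 1*6) = 33*(12 - 6) = 33*6 = 198)
E/(-155) + (3*3 - 6) = 198/(-155) + (3*3 - 6) = 198*(-1/155) + (9 - 6) = -198/155 + 3 = 267/155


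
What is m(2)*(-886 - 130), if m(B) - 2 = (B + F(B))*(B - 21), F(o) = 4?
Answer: 113792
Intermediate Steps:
m(B) = 2 + (-21 + B)*(4 + B) (m(B) = 2 + (B + 4)*(B - 21) = 2 + (4 + B)*(-21 + B) = 2 + (-21 + B)*(4 + B))
m(2)*(-886 - 130) = (-82 + 2**2 - 17*2)*(-886 - 130) = (-82 + 4 - 34)*(-1016) = -112*(-1016) = 113792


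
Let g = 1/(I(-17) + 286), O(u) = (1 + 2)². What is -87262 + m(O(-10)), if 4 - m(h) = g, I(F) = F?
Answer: -23472403/269 ≈ -87258.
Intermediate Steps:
O(u) = 9 (O(u) = 3² = 9)
g = 1/269 (g = 1/(-17 + 286) = 1/269 ≈ 0.0037175)
m(h) = 1075/269 (m(h) = 4 - 1*1/269 = 4 - 1/269 = 1075/269)
-87262 + m(O(-10)) = -87262 + 1075/269 = -23472403/269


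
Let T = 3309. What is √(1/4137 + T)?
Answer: √56632774758/4137 ≈ 57.524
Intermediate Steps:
√(1/4137 + T) = √(1/4137 + 3309) = √(13689334/4137) = √56632774758/4137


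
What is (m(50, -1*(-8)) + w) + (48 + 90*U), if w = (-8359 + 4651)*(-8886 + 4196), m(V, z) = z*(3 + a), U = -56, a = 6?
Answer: 17385600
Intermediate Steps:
m(V, z) = 9*z (m(V, z) = z*(3 + 6) = z*9 = 9*z)
w = 17390520 (w = -3708*(-4690) = 17390520)
(m(50, -1*(-8)) + w) + (48 + 90*U) = (9*(-1*(-8)) + 17390520) + (48 + 90*(-56)) = (9*8 + 17390520) + (48 - 5040) = (72 + 17390520) - 4992 = 17390592 - 4992 = 17385600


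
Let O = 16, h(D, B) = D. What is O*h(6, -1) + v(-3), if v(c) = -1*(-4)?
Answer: 100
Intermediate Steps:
v(c) = 4
O*h(6, -1) + v(-3) = 16*6 + 4 = 96 + 4 = 100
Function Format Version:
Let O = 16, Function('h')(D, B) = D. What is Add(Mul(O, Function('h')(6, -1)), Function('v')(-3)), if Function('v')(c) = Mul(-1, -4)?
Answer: 100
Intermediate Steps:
Function('v')(c) = 4
Add(Mul(O, Function('h')(6, -1)), Function('v')(-3)) = Add(Mul(16, 6), 4) = Add(96, 4) = 100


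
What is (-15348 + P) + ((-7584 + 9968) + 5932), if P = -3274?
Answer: -10306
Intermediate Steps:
(-15348 + P) + ((-7584 + 9968) + 5932) = (-15348 - 3274) + ((-7584 + 9968) + 5932) = -18622 + (2384 + 5932) = -18622 + 8316 = -10306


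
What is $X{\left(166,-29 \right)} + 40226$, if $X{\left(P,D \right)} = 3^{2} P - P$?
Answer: $41554$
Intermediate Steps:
$X{\left(P,D \right)} = 8 P$ ($X{\left(P,D \right)} = 9 P - P = 8 P$)
$X{\left(166,-29 \right)} + 40226 = 8 \cdot 166 + 40226 = 1328 + 40226 = 41554$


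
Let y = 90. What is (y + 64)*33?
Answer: 5082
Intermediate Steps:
(y + 64)*33 = (90 + 64)*33 = 154*33 = 5082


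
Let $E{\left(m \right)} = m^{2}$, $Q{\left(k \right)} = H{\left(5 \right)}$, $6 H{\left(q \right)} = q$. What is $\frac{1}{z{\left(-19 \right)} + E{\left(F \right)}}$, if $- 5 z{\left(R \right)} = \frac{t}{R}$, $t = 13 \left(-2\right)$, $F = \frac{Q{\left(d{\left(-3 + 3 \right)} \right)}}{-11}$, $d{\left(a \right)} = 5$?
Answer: $- \frac{413820}{110881} \approx -3.7321$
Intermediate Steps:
$H{\left(q \right)} = \frac{q}{6}$
$Q{\left(k \right)} = \frac{5}{6}$ ($Q{\left(k \right)} = \frac{1}{6} \cdot 5 = \frac{5}{6}$)
$F = - \frac{5}{66}$ ($F = \frac{5}{6 \left(-11\right)} = \frac{5}{6} \left(- \frac{1}{11}\right) = - \frac{5}{66} \approx -0.075758$)
$t = -26$
$z{\left(R \right)} = \frac{26}{5 R}$ ($z{\left(R \right)} = - \frac{\left(-26\right) \frac{1}{R}}{5} = \frac{26}{5 R}$)
$\frac{1}{z{\left(-19 \right)} + E{\left(F \right)}} = \frac{1}{\frac{26}{5 \left(-19\right)} + \left(- \frac{5}{66}\right)^{2}} = \frac{1}{\frac{26}{5} \left(- \frac{1}{19}\right) + \frac{25}{4356}} = \frac{1}{- \frac{26}{95} + \frac{25}{4356}} = \frac{1}{- \frac{110881}{413820}} = - \frac{413820}{110881}$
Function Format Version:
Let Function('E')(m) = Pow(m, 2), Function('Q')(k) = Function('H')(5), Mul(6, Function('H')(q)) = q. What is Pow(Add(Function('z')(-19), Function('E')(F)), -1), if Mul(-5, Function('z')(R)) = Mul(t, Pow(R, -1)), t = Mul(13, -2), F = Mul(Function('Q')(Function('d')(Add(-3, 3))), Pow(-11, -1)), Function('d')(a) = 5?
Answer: Rational(-413820, 110881) ≈ -3.7321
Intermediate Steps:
Function('H')(q) = Mul(Rational(1, 6), q)
Function('Q')(k) = Rational(5, 6) (Function('Q')(k) = Mul(Rational(1, 6), 5) = Rational(5, 6))
F = Rational(-5, 66) (F = Mul(Rational(5, 6), Pow(-11, -1)) = Mul(Rational(5, 6), Rational(-1, 11)) = Rational(-5, 66) ≈ -0.075758)
t = -26
Function('z')(R) = Mul(Rational(26, 5), Pow(R, -1)) (Function('z')(R) = Mul(Rational(-1, 5), Mul(-26, Pow(R, -1))) = Mul(Rational(26, 5), Pow(R, -1)))
Pow(Add(Function('z')(-19), Function('E')(F)), -1) = Pow(Add(Mul(Rational(26, 5), Pow(-19, -1)), Pow(Rational(-5, 66), 2)), -1) = Pow(Add(Mul(Rational(26, 5), Rational(-1, 19)), Rational(25, 4356)), -1) = Pow(Add(Rational(-26, 95), Rational(25, 4356)), -1) = Pow(Rational(-110881, 413820), -1) = Rational(-413820, 110881)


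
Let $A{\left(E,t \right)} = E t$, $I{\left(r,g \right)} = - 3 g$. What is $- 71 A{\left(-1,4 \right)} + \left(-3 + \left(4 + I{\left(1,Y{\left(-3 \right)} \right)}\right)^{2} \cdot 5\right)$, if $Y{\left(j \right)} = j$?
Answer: $1126$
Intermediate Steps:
$- 71 A{\left(-1,4 \right)} + \left(-3 + \left(4 + I{\left(1,Y{\left(-3 \right)} \right)}\right)^{2} \cdot 5\right) = - 71 \left(\left(-1\right) 4\right) - \left(3 - \left(4 - -9\right)^{2} \cdot 5\right) = \left(-71\right) \left(-4\right) - \left(3 - \left(4 + 9\right)^{2} \cdot 5\right) = 284 - \left(3 - 13^{2} \cdot 5\right) = 284 + \left(-3 + 169 \cdot 5\right) = 284 + \left(-3 + 845\right) = 284 + 842 = 1126$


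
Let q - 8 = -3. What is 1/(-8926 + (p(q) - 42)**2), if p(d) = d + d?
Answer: -1/7902 ≈ -0.00012655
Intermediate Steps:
q = 5 (q = 8 - 3 = 5)
p(d) = 2*d
1/(-8926 + (p(q) - 42)**2) = 1/(-8926 + (2*5 - 42)**2) = 1/(-8926 + (10 - 42)**2) = 1/(-8926 + (-32)**2) = 1/(-8926 + 1024) = 1/(-7902) = -1/7902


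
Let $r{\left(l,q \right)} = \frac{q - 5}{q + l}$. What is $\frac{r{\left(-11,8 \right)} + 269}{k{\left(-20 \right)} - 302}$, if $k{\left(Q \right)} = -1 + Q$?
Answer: $- \frac{268}{323} \approx -0.82972$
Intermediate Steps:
$r{\left(l,q \right)} = \frac{-5 + q}{l + q}$
$\frac{r{\left(-11,8 \right)} + 269}{k{\left(-20 \right)} - 302} = \frac{\frac{-5 + 8}{-11 + 8} + 269}{\left(-1 - 20\right) - 302} = \frac{\frac{1}{-3} \cdot 3 + 269}{-21 - 302} = \frac{\left(- \frac{1}{3}\right) 3 + 269}{-323} = \left(-1 + 269\right) \left(- \frac{1}{323}\right) = 268 \left(- \frac{1}{323}\right) = - \frac{268}{323}$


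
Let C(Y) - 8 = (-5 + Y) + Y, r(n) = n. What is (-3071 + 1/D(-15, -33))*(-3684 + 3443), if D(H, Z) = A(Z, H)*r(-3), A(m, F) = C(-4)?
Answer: 11101424/15 ≈ 7.4010e+5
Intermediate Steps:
C(Y) = 3 + 2*Y (C(Y) = 8 + ((-5 + Y) + Y) = 8 + (-5 + 2*Y) = 3 + 2*Y)
A(m, F) = -5 (A(m, F) = 3 + 2*(-4) = 3 - 8 = -5)
D(H, Z) = 15 (D(H, Z) = -5*(-3) = 15)
(-3071 + 1/D(-15, -33))*(-3684 + 3443) = (-3071 + 1/15)*(-3684 + 3443) = (-3071 + 1/15)*(-241) = -46064/15*(-241) = 11101424/15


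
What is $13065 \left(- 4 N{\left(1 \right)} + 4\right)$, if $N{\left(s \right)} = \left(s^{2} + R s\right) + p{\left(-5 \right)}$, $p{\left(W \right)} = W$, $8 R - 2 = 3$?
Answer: $\frac{457275}{2} \approx 2.2864 \cdot 10^{5}$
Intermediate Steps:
$R = \frac{5}{8}$ ($R = \frac{1}{4} + \frac{1}{8} \cdot 3 = \frac{1}{4} + \frac{3}{8} = \frac{5}{8} \approx 0.625$)
$N{\left(s \right)} = -5 + s^{2} + \frac{5 s}{8}$ ($N{\left(s \right)} = \left(s^{2} + \frac{5 s}{8}\right) - 5 = -5 + s^{2} + \frac{5 s}{8}$)
$13065 \left(- 4 N{\left(1 \right)} + 4\right) = 13065 \left(- 4 \left(-5 + 1^{2} + \frac{5}{8} \cdot 1\right) + 4\right) = 13065 \left(- 4 \left(-5 + 1 + \frac{5}{8}\right) + 4\right) = 13065 \left(\left(-4\right) \left(- \frac{27}{8}\right) + 4\right) = 13065 \left(\frac{27}{2} + 4\right) = 13065 \cdot \frac{35}{2} = \frac{457275}{2}$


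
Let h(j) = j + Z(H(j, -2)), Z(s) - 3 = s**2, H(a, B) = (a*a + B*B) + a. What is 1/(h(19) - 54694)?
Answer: 1/92784 ≈ 1.0778e-5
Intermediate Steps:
H(a, B) = a + B**2 + a**2 (H(a, B) = (a**2 + B**2) + a = (B**2 + a**2) + a = a + B**2 + a**2)
Z(s) = 3 + s**2
h(j) = 3 + j + (4 + j + j**2)**2 (h(j) = j + (3 + (j + (-2)**2 + j**2)**2) = j + (3 + (j + 4 + j**2)**2) = j + (3 + (4 + j + j**2)**2) = 3 + j + (4 + j + j**2)**2)
1/(h(19) - 54694) = 1/((3 + 19 + (4 + 19 + 19**2)**2) - 54694) = 1/((3 + 19 + (4 + 19 + 361)**2) - 54694) = 1/((3 + 19 + 384**2) - 54694) = 1/((3 + 19 + 147456) - 54694) = 1/(147478 - 54694) = 1/92784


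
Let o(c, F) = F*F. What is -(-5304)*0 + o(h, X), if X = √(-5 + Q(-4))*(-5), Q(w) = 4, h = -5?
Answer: -25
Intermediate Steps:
X = -5*I (X = √(-5 + 4)*(-5) = √(-1)*(-5) = I*(-5) = -5*I ≈ -5.0*I)
o(c, F) = F²
-(-5304)*0 + o(h, X) = -(-5304)*0 + (-5*I)² = -221*0 - 25 = 0 - 25 = -25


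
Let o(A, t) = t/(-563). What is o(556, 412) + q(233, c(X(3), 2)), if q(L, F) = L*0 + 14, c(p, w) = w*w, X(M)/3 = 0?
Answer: 7470/563 ≈ 13.268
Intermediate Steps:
X(M) = 0 (X(M) = 3*0 = 0)
o(A, t) = -t/563 (o(A, t) = t*(-1/563) = -t/563)
c(p, w) = w**2
q(L, F) = 14 (q(L, F) = 0 + 14 = 14)
o(556, 412) + q(233, c(X(3), 2)) = -1/563*412 + 14 = -412/563 + 14 = 7470/563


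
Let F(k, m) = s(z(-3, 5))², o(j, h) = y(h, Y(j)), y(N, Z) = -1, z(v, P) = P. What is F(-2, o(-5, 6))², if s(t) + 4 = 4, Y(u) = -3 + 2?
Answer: 0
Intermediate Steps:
Y(u) = -1
s(t) = 0 (s(t) = -4 + 4 = 0)
o(j, h) = -1
F(k, m) = 0 (F(k, m) = 0² = 0)
F(-2, o(-5, 6))² = 0² = 0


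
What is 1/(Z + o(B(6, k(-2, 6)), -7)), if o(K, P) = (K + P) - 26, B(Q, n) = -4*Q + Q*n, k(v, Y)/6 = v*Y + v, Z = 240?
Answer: -1/321 ≈ -0.0031153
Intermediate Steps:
k(v, Y) = 6*v + 6*Y*v (k(v, Y) = 6*(v*Y + v) = 6*(Y*v + v) = 6*(v + Y*v) = 6*v + 6*Y*v)
o(K, P) = -26 + K + P
1/(Z + o(B(6, k(-2, 6)), -7)) = 1/(240 + (-26 + 6*(-4 + 6*(-2)*(1 + 6)) - 7)) = 1/(240 + (-26 + 6*(-4 + 6*(-2)*7) - 7)) = 1/(240 + (-26 + 6*(-4 - 84) - 7)) = 1/(240 + (-26 + 6*(-88) - 7)) = 1/(240 + (-26 - 528 - 7)) = 1/(240 - 561) = 1/(-321) = -1/321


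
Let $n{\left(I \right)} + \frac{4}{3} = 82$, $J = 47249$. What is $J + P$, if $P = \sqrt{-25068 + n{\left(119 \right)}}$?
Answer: $47249 + \frac{i \sqrt{224886}}{3} \approx 47249.0 + 158.07 i$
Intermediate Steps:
$n{\left(I \right)} = \frac{242}{3}$ ($n{\left(I \right)} = - \frac{4}{3} + 82 = \frac{242}{3}$)
$P = \frac{i \sqrt{224886}}{3}$ ($P = \sqrt{-25068 + \frac{242}{3}} = \sqrt{- \frac{74962}{3}} = \frac{i \sqrt{224886}}{3} \approx 158.07 i$)
$J + P = 47249 + \frac{i \sqrt{224886}}{3}$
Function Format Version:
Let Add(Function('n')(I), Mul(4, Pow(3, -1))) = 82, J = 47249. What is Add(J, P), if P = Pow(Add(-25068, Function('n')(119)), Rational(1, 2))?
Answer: Add(47249, Mul(Rational(1, 3), I, Pow(224886, Rational(1, 2)))) ≈ Add(47249., Mul(158.07, I))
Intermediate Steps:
Function('n')(I) = Rational(242, 3) (Function('n')(I) = Add(Rational(-4, 3), 82) = Rational(242, 3))
P = Mul(Rational(1, 3), I, Pow(224886, Rational(1, 2))) (P = Pow(Add(-25068, Rational(242, 3)), Rational(1, 2)) = Pow(Rational(-74962, 3), Rational(1, 2)) = Mul(Rational(1, 3), I, Pow(224886, Rational(1, 2))) ≈ Mul(158.07, I))
Add(J, P) = Add(47249, Mul(Rational(1, 3), I, Pow(224886, Rational(1, 2))))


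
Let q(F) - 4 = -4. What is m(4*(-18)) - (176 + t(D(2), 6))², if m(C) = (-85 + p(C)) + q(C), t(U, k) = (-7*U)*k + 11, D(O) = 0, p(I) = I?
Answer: -35126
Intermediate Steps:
t(U, k) = 11 - 7*U*k (t(U, k) = -7*U*k + 11 = 11 - 7*U*k)
q(F) = 0 (q(F) = 4 - 4 = 0)
m(C) = -85 + C (m(C) = (-85 + C) + 0 = -85 + C)
m(4*(-18)) - (176 + t(D(2), 6))² = (-85 + 4*(-18)) - (176 + (11 - 7*0*6))² = (-85 - 72) - (176 + (11 + 0))² = -157 - (176 + 11)² = -157 - 1*187² = -157 - 1*34969 = -157 - 34969 = -35126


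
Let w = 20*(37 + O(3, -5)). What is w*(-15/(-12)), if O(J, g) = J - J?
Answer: 925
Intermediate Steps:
O(J, g) = 0
w = 740 (w = 20*(37 + 0) = 20*37 = 740)
w*(-15/(-12)) = 740*(-15/(-12)) = 740*(-15*(-1/12)) = 740*(5/4) = 925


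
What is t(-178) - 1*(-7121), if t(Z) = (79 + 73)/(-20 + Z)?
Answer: 704903/99 ≈ 7120.2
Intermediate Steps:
t(Z) = 152/(-20 + Z)
t(-178) - 1*(-7121) = 152/(-20 - 178) - 1*(-7121) = 152/(-198) + 7121 = 152*(-1/198) + 7121 = -76/99 + 7121 = 704903/99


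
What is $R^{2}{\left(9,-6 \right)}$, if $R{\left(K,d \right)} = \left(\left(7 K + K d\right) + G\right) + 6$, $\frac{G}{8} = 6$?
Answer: $3969$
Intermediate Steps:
$G = 48$ ($G = 8 \cdot 6 = 48$)
$R{\left(K,d \right)} = 54 + 7 K + K d$ ($R{\left(K,d \right)} = \left(\left(7 K + K d\right) + 48\right) + 6 = \left(48 + 7 K + K d\right) + 6 = 54 + 7 K + K d$)
$R^{2}{\left(9,-6 \right)} = \left(54 + 7 \cdot 9 + 9 \left(-6\right)\right)^{2} = \left(54 + 63 - 54\right)^{2} = 63^{2} = 3969$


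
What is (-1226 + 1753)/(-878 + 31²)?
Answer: 527/83 ≈ 6.3494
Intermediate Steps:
(-1226 + 1753)/(-878 + 31²) = 527/(-878 + 961) = 527/83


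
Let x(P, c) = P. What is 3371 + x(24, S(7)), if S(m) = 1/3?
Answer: 3395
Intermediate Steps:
S(m) = ⅓
3371 + x(24, S(7)) = 3371 + 24 = 3395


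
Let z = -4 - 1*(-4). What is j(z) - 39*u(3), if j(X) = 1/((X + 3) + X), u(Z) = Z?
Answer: -350/3 ≈ -116.67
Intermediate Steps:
z = 0 (z = -4 + 4 = 0)
j(X) = 1/(3 + 2*X) (j(X) = 1/((3 + X) + X) = 1/(3 + 2*X))
j(z) - 39*u(3) = 1/(3 + 2*0) - 39*3 = 1/(3 + 0) - 117 = 1/3 - 117 = ⅓ - 117 = -350/3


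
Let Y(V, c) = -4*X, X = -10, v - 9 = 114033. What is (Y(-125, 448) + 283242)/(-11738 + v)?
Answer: 1019/368 ≈ 2.7690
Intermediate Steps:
v = 114042 (v = 9 + 114033 = 114042)
Y(V, c) = 40 (Y(V, c) = -4*(-10) = 40)
(Y(-125, 448) + 283242)/(-11738 + v) = (40 + 283242)/(-11738 + 114042) = 283282/102304 = 283282*(1/102304) = 1019/368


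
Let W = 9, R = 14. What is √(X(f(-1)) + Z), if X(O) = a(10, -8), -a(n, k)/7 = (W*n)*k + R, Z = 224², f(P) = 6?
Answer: √55118 ≈ 234.77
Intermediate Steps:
Z = 50176
a(n, k) = -98 - 63*k*n (a(n, k) = -7*((9*n)*k + 14) = -7*(9*k*n + 14) = -7*(14 + 9*k*n) = -98 - 63*k*n)
X(O) = 4942 (X(O) = -98 - 63*(-8)*10 = -98 + 5040 = 4942)
√(X(f(-1)) + Z) = √(4942 + 50176) = √55118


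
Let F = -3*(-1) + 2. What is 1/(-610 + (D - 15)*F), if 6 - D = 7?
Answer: -1/690 ≈ -0.0014493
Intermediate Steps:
D = -1 (D = 6 - 1*7 = 6 - 7 = -1)
F = 5 (F = 3 + 2 = 5)
1/(-610 + (D - 15)*F) = 1/(-610 + (-1 - 15)*5) = 1/(-610 - 16*5) = 1/(-610 - 80) = 1/(-690) = -1/690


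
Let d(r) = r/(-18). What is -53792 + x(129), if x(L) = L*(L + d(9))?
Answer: -74431/2 ≈ -37216.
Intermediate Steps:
d(r) = -r/18 (d(r) = r*(-1/18) = -r/18)
x(L) = L*(-½ + L) (x(L) = L*(L - 1/18*9) = L*(L - ½) = L*(-½ + L))
-53792 + x(129) = -53792 + 129*(-½ + 129) = -53792 + 129*(257/2) = -53792 + 33153/2 = -74431/2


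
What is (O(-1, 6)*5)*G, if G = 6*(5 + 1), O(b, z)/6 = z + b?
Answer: 5400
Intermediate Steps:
O(b, z) = 6*b + 6*z (O(b, z) = 6*(z + b) = 6*(b + z) = 6*b + 6*z)
G = 36 (G = 6*6 = 36)
(O(-1, 6)*5)*G = ((6*(-1) + 6*6)*5)*36 = ((-6 + 36)*5)*36 = (30*5)*36 = 150*36 = 5400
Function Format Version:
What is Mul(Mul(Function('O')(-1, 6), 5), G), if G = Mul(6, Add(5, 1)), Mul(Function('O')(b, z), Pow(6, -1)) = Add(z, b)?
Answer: 5400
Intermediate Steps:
Function('O')(b, z) = Add(Mul(6, b), Mul(6, z)) (Function('O')(b, z) = Mul(6, Add(z, b)) = Mul(6, Add(b, z)) = Add(Mul(6, b), Mul(6, z)))
G = 36 (G = Mul(6, 6) = 36)
Mul(Mul(Function('O')(-1, 6), 5), G) = Mul(Mul(Add(Mul(6, -1), Mul(6, 6)), 5), 36) = Mul(Mul(Add(-6, 36), 5), 36) = Mul(Mul(30, 5), 36) = Mul(150, 36) = 5400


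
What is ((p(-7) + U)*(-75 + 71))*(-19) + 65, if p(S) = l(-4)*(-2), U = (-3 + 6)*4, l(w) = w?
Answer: 1585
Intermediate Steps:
U = 12 (U = 3*4 = 12)
p(S) = 8 (p(S) = -4*(-2) = 8)
((p(-7) + U)*(-75 + 71))*(-19) + 65 = ((8 + 12)*(-75 + 71))*(-19) + 65 = (20*(-4))*(-19) + 65 = -80*(-19) + 65 = 1520 + 65 = 1585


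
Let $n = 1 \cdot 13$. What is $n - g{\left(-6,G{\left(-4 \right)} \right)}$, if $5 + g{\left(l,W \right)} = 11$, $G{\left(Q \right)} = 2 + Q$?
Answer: $7$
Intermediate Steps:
$n = 13$
$g{\left(l,W \right)} = 6$ ($g{\left(l,W \right)} = -5 + 11 = 6$)
$n - g{\left(-6,G{\left(-4 \right)} \right)} = 13 - 6 = 7$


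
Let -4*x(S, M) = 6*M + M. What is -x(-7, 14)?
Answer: 49/2 ≈ 24.500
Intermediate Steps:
x(S, M) = -7*M/4 (x(S, M) = -(6*M + M)/4 = -7*M/4)
-x(-7, 14) = -(-7)*14/4 = -1*(-49/2) = 49/2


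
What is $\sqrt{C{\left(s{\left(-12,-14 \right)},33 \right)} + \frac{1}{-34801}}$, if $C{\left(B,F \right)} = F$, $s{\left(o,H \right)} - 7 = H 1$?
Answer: $\frac{4 \sqrt{2497911377}}{34801} \approx 5.7446$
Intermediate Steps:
$s{\left(o,H \right)} = 7 + H$ ($s{\left(o,H \right)} = 7 + H 1 = 7 + H$)
$\sqrt{C{\left(s{\left(-12,-14 \right)},33 \right)} + \frac{1}{-34801}} = \sqrt{33 + \frac{1}{-34801}} = \sqrt{33 - \frac{1}{34801}} = \sqrt{\frac{1148432}{34801}} = \frac{4 \sqrt{2497911377}}{34801}$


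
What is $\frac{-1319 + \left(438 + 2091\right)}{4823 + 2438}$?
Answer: $\frac{1210}{7261} \approx 0.16664$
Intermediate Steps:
$\frac{-1319 + \left(438 + 2091\right)}{4823 + 2438} = \frac{-1319 + 2529}{7261} = 1210 \cdot \frac{1}{7261} = \frac{1210}{7261}$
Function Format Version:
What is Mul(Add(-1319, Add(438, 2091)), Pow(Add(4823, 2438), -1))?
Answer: Rational(1210, 7261) ≈ 0.16664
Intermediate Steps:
Mul(Add(-1319, Add(438, 2091)), Pow(Add(4823, 2438), -1)) = Mul(Add(-1319, 2529), Pow(7261, -1)) = Mul(1210, Rational(1, 7261)) = Rational(1210, 7261)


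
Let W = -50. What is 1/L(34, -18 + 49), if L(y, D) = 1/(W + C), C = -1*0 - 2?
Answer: -52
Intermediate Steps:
C = -2 (C = 0 - 2 = -2)
L(y, D) = -1/52 (L(y, D) = 1/(-50 - 2) = 1/(-52) = -1/52)
1/L(34, -18 + 49) = 1/(-1/52) = -52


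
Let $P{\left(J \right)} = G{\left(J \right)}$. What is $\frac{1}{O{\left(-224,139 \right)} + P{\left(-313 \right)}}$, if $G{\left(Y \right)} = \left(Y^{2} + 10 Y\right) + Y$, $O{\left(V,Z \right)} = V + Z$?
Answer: $\frac{1}{94441} \approx 1.0589 \cdot 10^{-5}$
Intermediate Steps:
$G{\left(Y \right)} = Y^{2} + 11 Y$
$P{\left(J \right)} = J \left(11 + J\right)$
$\frac{1}{O{\left(-224,139 \right)} + P{\left(-313 \right)}} = \frac{1}{\left(-224 + 139\right) - 313 \left(11 - 313\right)} = \frac{1}{-85 - -94526} = \frac{1}{-85 + 94526} = \frac{1}{94441}$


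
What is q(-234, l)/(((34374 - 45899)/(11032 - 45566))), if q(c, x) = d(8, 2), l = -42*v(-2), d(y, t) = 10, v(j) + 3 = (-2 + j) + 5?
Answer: 69068/2305 ≈ 29.964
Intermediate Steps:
v(j) = j (v(j) = -3 + ((-2 + j) + 5) = -3 + (3 + j) = j)
l = 84 (l = -42*(-2) = 84)
q(c, x) = 10
q(-234, l)/(((34374 - 45899)/(11032 - 45566))) = 10/(((34374 - 45899)/(11032 - 45566))) = 10/((-11525/(-34534))) = 10/((-11525*(-1/34534))) = 10/(11525/34534) = 10*(34534/11525) = 69068/2305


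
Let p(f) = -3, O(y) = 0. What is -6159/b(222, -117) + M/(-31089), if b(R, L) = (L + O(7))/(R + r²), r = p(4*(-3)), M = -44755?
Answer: 4915162024/404157 ≈ 12162.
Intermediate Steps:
r = -3
b(R, L) = L/(9 + R) (b(R, L) = (L + 0)/(R + (-3)²) = L/(R + 9) = L/(9 + R))
-6159/b(222, -117) + M/(-31089) = -6159/((-117/(9 + 222))) - 44755/(-31089) = -6159/((-117/231)) - 44755*(-1/31089) = -6159/((-117*1/231)) + 44755/31089 = -6159/(-39/77) + 44755/31089 = -6159*(-77/39) + 44755/31089 = 158081/13 + 44755/31089 = 4915162024/404157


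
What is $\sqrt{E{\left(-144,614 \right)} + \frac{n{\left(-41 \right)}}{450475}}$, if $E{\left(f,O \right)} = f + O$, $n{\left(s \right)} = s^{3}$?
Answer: $\frac{\sqrt{3813799354251}}{90095} \approx 21.676$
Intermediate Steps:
$E{\left(f,O \right)} = O + f$
$\sqrt{E{\left(-144,614 \right)} + \frac{n{\left(-41 \right)}}{450475}} = \sqrt{\left(614 - 144\right) + \frac{\left(-41\right)^{3}}{450475}} = \sqrt{470 - \frac{68921}{450475}} = \sqrt{\frac{211654329}{450475}} = \frac{\sqrt{3813799354251}}{90095}$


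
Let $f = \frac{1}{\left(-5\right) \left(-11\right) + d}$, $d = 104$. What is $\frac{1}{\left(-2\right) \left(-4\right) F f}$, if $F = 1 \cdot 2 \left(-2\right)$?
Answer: $- \frac{159}{32} \approx -4.9688$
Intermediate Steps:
$F = -4$ ($F = 2 \left(-2\right) = -4$)
$f = \frac{1}{159}$ ($f = \frac{1}{\left(-5\right) \left(-11\right) + 104} = \frac{1}{55 + 104} = \frac{1}{159} \approx 0.0062893$)
$\frac{1}{\left(-2\right) \left(-4\right) F f} = \frac{1}{\left(-2\right) \left(-4\right) \left(-4\right) \frac{1}{159}} = \frac{1}{8 \left(-4\right) \frac{1}{159}} = \frac{1}{\left(-32\right) \frac{1}{159}} = \frac{1}{- \frac{32}{159}} = - \frac{159}{32}$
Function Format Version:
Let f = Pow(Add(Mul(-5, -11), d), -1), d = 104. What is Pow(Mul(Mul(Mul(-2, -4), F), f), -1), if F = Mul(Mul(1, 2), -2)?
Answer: Rational(-159, 32) ≈ -4.9688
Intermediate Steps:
F = -4 (F = Mul(2, -2) = -4)
f = Rational(1, 159) (f = Pow(Add(Mul(-5, -11), 104), -1) = Pow(Add(55, 104), -1) = Pow(159, -1) = Rational(1, 159) ≈ 0.0062893)
Pow(Mul(Mul(Mul(-2, -4), F), f), -1) = Pow(Mul(Mul(Mul(-2, -4), -4), Rational(1, 159)), -1) = Pow(Mul(Mul(8, -4), Rational(1, 159)), -1) = Pow(Mul(-32, Rational(1, 159)), -1) = Pow(Rational(-32, 159), -1) = Rational(-159, 32)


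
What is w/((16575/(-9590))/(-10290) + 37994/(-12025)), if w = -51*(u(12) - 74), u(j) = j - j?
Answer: -59711736247800/49987871987 ≈ -1194.5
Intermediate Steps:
u(j) = 0
w = 3774 (w = -51*(0 - 74) = -51*(-74) = 3774)
w/((16575/(-9590))/(-10290) + 37994/(-12025)) = 3774/((16575/(-9590))/(-10290) + 37994/(-12025)) = 3774/((16575*(-1/9590))*(-1/10290) + 37994*(-1/12025)) = 3774/(-3315/1918*(-1/10290) - 37994/12025) = 3774/(221/1315748 - 37994/12025) = 3774/(-49987871987/15821869700) = 3774*(-15821869700/49987871987) = -59711736247800/49987871987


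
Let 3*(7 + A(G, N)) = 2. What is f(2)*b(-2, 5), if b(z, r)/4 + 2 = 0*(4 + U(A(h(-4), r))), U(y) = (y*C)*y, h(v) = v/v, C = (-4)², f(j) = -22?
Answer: 176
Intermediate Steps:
C = 16
h(v) = 1
A(G, N) = -19/3 (A(G, N) = -7 + (⅓)*2 = -7 + ⅔ = -19/3)
U(y) = 16*y² (U(y) = (y*16)*y = (16*y)*y = 16*y²)
b(z, r) = -8 (b(z, r) = -8 + 4*(0*(4 + 16*(-19/3)²)) = -8 + 4*(0*(4 + 16*(361/9))) = -8 + 4*(0*(4 + 5776/9)) = -8 + 4*(0*(5812/9)) = -8 + 4*0 = -8 + 0 = -8)
f(2)*b(-2, 5) = -22*(-8) = 176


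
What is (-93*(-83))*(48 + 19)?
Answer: 517173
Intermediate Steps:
(-93*(-83))*(48 + 19) = 7719*67 = 517173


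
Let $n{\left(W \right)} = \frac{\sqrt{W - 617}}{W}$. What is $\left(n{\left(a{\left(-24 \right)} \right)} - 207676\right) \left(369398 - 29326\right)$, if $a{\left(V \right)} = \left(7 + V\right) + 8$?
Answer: $-70624792672 - \frac{340072 i \sqrt{626}}{9} \approx -7.0625 \cdot 10^{10} - 9.454 \cdot 10^{5} i$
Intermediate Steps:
$a{\left(V \right)} = 15 + V$
$n{\left(W \right)} = \frac{\sqrt{-617 + W}}{W}$
$\left(n{\left(a{\left(-24 \right)} \right)} - 207676\right) \left(369398 - 29326\right) = \left(\frac{\sqrt{-617 + \left(15 - 24\right)}}{15 - 24} - 207676\right) \left(369398 - 29326\right) = \left(\frac{\sqrt{-617 - 9}}{-9} - 207676\right) 340072 = \left(- \frac{\sqrt{-626}}{9} - 207676\right) 340072 = \left(- \frac{i \sqrt{626}}{9} - 207676\right) 340072 = \left(-207676 - \frac{i \sqrt{626}}{9}\right) 340072 = -70624792672 - \frac{340072 i \sqrt{626}}{9}$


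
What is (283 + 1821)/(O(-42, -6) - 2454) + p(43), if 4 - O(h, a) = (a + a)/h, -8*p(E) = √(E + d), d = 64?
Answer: -1841/2144 - √107/8 ≈ -2.1517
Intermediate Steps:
p(E) = -√(64 + E)/8 (p(E) = -√(E + 64)/8 = -√(64 + E)/8)
O(h, a) = 4 - 2*a/h (O(h, a) = 4 - (a + a)/h = 4 - 2*a/h)
(283 + 1821)/(O(-42, -6) - 2454) + p(43) = (283 + 1821)/((4 - 2*(-6)/(-42)) - 2454) - √(64 + 43)/8 = 2104/((4 - 2*(-6)*(-1/42)) - 2454) - √107/8 = 2104/((4 - 2/7) - 2454) - √107/8 = 2104/(26/7 - 2454) - √107/8 = 2104/(-17152/7) - √107/8 = 2104*(-7/17152) - √107/8 = -1841/2144 - √107/8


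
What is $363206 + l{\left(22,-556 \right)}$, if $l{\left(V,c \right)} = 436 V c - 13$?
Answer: $-4969959$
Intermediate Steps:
$l{\left(V,c \right)} = -13 + 436 V c$ ($l{\left(V,c \right)} = 436 V c - 13 = -13 + 436 V c$)
$363206 + l{\left(22,-556 \right)} = 363206 + \left(-13 + 436 \cdot 22 \left(-556\right)\right) = 363206 - 5333165 = -4969959$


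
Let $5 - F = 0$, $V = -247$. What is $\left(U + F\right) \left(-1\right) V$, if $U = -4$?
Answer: $247$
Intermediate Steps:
$F = 5$ ($F = 5 - 0 = 5 + 0 = 5$)
$\left(U + F\right) \left(-1\right) V = \left(-4 + 5\right) \left(-1\right) \left(-247\right) = 1 \left(-1\right) \left(-247\right) = \left(-1\right) \left(-247\right) = 247$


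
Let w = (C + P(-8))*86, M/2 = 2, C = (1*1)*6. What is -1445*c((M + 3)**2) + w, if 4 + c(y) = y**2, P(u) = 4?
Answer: -3462805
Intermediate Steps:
C = 6 (C = 1*6 = 6)
M = 4 (M = 2*2 = 4)
w = 860 (w = (6 + 4)*86 = 10*86 = 860)
c(y) = -4 + y**2
-1445*c((M + 3)**2) + w = -1445*(-4 + ((4 + 3)**2)**2) + 860 = -1445*(-4 + (7**2)**2) + 860 = -1445*(-4 + 49**2) + 860 = -1445*(-4 + 2401) + 860 = -1445*2397 + 860 = -3463665 + 860 = -3462805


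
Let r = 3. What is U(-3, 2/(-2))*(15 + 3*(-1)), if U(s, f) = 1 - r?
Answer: -24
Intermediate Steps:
U(s, f) = -2 (U(s, f) = 1 - 1*3 = 1 - 3 = -2)
U(-3, 2/(-2))*(15 + 3*(-1)) = -2*(15 + 3*(-1)) = -2*(15 - 3) = -2*12 = -24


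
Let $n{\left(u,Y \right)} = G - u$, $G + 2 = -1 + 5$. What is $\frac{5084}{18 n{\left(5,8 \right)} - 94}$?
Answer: $- \frac{1271}{37} \approx -34.351$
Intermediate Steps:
$G = 2$ ($G = -2 + \left(-1 + 5\right) = -2 + 4 = 2$)
$n{\left(u,Y \right)} = 2 - u$
$\frac{5084}{18 n{\left(5,8 \right)} - 94} = \frac{5084}{18 \left(2 - 5\right) - 94} = \frac{5084}{18 \left(-3\right) - 94} = \frac{5084}{-54 - 94} = \frac{5084}{-148} = 5084 \left(- \frac{1}{148}\right) = - \frac{1271}{37}$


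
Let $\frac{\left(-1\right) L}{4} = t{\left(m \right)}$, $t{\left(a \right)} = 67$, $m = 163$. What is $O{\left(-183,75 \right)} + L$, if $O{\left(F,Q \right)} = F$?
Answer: $-451$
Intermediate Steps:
$L = -268$ ($L = \left(-4\right) 67 = -268$)
$O{\left(-183,75 \right)} + L = -183 - 268 = -451$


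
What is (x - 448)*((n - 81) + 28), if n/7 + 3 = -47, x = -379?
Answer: 333281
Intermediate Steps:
n = -350 (n = -21 + 7*(-47) = -21 - 329 = -350)
(x - 448)*((n - 81) + 28) = (-379 - 448)*((-350 - 81) + 28) = -827*(-431 + 28) = -827*(-403) = 333281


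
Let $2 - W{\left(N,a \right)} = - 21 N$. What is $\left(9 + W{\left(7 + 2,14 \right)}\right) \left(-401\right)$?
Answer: $-80200$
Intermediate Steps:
$W{\left(N,a \right)} = 2 + 21 N$ ($W{\left(N,a \right)} = 2 - - 21 N = 2 + 21 N$)
$\left(9 + W{\left(7 + 2,14 \right)}\right) \left(-401\right) = \left(9 + \left(2 + 21 \left(7 + 2\right)\right)\right) \left(-401\right) = \left(9 + \left(2 + 21 \cdot 9\right)\right) \left(-401\right) = \left(9 + \left(2 + 189\right)\right) \left(-401\right) = \left(9 + 191\right) \left(-401\right) = 200 \left(-401\right) = -80200$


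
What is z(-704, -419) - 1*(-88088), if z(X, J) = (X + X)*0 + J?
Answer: 87669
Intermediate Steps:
z(X, J) = J (z(X, J) = (2*X)*0 + J = 0 + J = J)
z(-704, -419) - 1*(-88088) = -419 - 1*(-88088) = -419 + 88088 = 87669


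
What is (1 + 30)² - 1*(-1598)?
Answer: 2559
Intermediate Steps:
(1 + 30)² - 1*(-1598) = 31² + 1598 = 961 + 1598 = 2559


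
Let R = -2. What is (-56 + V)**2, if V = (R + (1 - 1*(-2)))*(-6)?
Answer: 3844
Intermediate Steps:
V = -6 (V = (-2 + (1 - 1*(-2)))*(-6) = (-2 + (1 + 2))*(-6) = (-2 + 3)*(-6) = 1*(-6) = -6)
(-56 + V)**2 = (-56 - 6)**2 = (-62)**2 = 3844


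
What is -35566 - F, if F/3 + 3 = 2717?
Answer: -43708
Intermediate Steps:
F = 8142 (F = -9 + 3*2717 = -9 + 8151 = 8142)
-35566 - F = -35566 - 1*8142 = -35566 - 8142 = -43708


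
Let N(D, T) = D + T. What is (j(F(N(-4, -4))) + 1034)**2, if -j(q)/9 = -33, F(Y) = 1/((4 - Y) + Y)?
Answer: 1771561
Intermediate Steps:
F(Y) = 1/4
j(q) = 297 (j(q) = -9*(-33) = 297)
(j(F(N(-4, -4))) + 1034)**2 = (297 + 1034)**2 = 1331**2 = 1771561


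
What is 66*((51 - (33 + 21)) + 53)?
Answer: 3300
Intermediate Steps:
66*((51 - (33 + 21)) + 53) = 66*((51 - 1*54) + 53) = 66*((51 - 54) + 53) = 66*(-3 + 53) = 66*50 = 3300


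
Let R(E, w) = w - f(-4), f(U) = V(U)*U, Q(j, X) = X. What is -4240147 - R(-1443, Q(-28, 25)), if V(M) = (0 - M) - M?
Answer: -4240204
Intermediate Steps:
V(M) = -2*M (V(M) = -M - M = -2*M)
f(U) = -2*U² (f(U) = (-2*U)*U = -2*U²)
R(E, w) = 32 + w (R(E, w) = w - (-2)*(-4)² = w - (-2)*16 = w - 1*(-32) = w + 32 = 32 + w)
-4240147 - R(-1443, Q(-28, 25)) = -4240147 - (32 + 25) = -4240147 - 1*57 = -4240147 - 57 = -4240204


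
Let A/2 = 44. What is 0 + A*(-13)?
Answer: -1144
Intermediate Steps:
A = 88 (A = 2*44 = 88)
0 + A*(-13) = 0 + 88*(-13) = 0 - 1144 = -1144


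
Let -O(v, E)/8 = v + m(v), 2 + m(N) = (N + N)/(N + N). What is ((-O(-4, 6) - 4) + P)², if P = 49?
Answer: 25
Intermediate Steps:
m(N) = -1 (m(N) = -2 + (N + N)/(N + N) = -2 + (2*N)/((2*N)) = -2 + (2*N)*(1/(2*N)) = -2 + 1 = -1)
O(v, E) = 8 - 8*v (O(v, E) = -8*(v - 1) = -8*(-1 + v) = 8 - 8*v)
((-O(-4, 6) - 4) + P)² = ((-(8 - 8*(-4)) - 4) + 49)² = ((-(8 + 32) - 4) + 49)² = ((-1*40 - 4) + 49)² = ((-40 - 4) + 49)² = (-44 + 49)² = 5² = 25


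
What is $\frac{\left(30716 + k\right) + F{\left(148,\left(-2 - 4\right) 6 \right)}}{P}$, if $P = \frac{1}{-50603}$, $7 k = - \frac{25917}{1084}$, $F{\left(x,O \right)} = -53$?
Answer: $- \frac{1681790177283}{1084} \approx -1.5515 \cdot 10^{9}$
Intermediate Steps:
$k = - \frac{25917}{7588}$ ($k = \frac{\left(-25917\right) \frac{1}{1084}}{7} = \frac{1}{7} \left(- \frac{25917}{1084}\right) = - \frac{25917}{7588} \approx -3.4155$)
$P = - \frac{1}{50603} \approx -1.9762 \cdot 10^{-5}$
$\frac{\left(30716 + k\right) + F{\left(148,\left(-2 - 4\right) 6 \right)}}{P} = \frac{\left(30716 - \frac{25917}{7588}\right) - 53}{- \frac{1}{50603}} = \left(\frac{233047091}{7588} - 53\right) \left(-50603\right) = \frac{232644927}{7588} \left(-50603\right) = - \frac{1681790177283}{1084}$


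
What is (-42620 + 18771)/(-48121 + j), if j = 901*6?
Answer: 23849/42715 ≈ 0.55833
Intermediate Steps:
j = 5406
(-42620 + 18771)/(-48121 + j) = (-42620 + 18771)/(-48121 + 5406) = -23849/(-42715) = -23849*(-1/42715) = 23849/42715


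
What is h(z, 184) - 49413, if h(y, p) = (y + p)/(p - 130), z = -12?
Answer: -1334065/27 ≈ -49410.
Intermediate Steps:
h(y, p) = (p + y)/(-130 + p)
h(z, 184) - 49413 = (184 - 12)/(-130 + 184) - 49413 = 172/54 - 49413 = (1/54)*172 - 49413 = 86/27 - 49413 = -1334065/27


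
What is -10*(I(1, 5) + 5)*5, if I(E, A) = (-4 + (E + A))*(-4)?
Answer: 150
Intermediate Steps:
I(E, A) = 16 - 4*A - 4*E (I(E, A) = (-4 + (A + E))*(-4) = (-4 + A + E)*(-4) = 16 - 4*A - 4*E)
-10*(I(1, 5) + 5)*5 = -10*((16 - 4*5 - 4*1) + 5)*5 = -10*((16 - 20 - 4) + 5)*5 = -10*(-8 + 5)*5 = -(-30)*5 = -10*(-15) = 150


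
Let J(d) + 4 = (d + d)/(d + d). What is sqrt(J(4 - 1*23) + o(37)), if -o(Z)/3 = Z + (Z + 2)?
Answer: I*sqrt(231) ≈ 15.199*I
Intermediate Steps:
o(Z) = -6 - 6*Z (o(Z) = -3*(Z + (Z + 2)) = -3*(Z + (2 + Z)) = -3*(2 + 2*Z) = -6 - 6*Z)
J(d) = -3 (J(d) = -4 + (d + d)/(d + d) = -4 + (2*d)/((2*d)) = -4 + (2*d)*(1/(2*d)) = -4 + 1 = -3)
sqrt(J(4 - 1*23) + o(37)) = sqrt(-3 + (-6 - 6*37)) = sqrt(-3 + (-6 - 222)) = sqrt(-3 - 228) = sqrt(-231) = I*sqrt(231)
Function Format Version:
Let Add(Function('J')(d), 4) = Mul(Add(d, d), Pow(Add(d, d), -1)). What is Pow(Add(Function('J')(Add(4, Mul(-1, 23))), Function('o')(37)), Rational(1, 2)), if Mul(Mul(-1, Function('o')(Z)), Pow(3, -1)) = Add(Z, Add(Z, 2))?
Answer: Mul(I, Pow(231, Rational(1, 2))) ≈ Mul(15.199, I)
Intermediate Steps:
Function('o')(Z) = Add(-6, Mul(-6, Z)) (Function('o')(Z) = Mul(-3, Add(Z, Add(Z, 2))) = Mul(-3, Add(Z, Add(2, Z))) = Mul(-3, Add(2, Mul(2, Z))) = Add(-6, Mul(-6, Z)))
Function('J')(d) = -3 (Function('J')(d) = Add(-4, Mul(Add(d, d), Pow(Add(d, d), -1))) = Add(-4, Mul(Mul(2, d), Pow(Mul(2, d), -1))) = Add(-4, Mul(Mul(2, d), Mul(Rational(1, 2), Pow(d, -1)))) = Add(-4, 1) = -3)
Pow(Add(Function('J')(Add(4, Mul(-1, 23))), Function('o')(37)), Rational(1, 2)) = Pow(Add(-3, Add(-6, Mul(-6, 37))), Rational(1, 2)) = Pow(Add(-3, Add(-6, -222)), Rational(1, 2)) = Pow(Add(-3, -228), Rational(1, 2)) = Pow(-231, Rational(1, 2)) = Mul(I, Pow(231, Rational(1, 2)))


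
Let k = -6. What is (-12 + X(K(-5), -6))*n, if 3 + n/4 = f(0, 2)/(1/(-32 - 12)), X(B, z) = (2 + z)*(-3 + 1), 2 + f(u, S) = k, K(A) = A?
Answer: -5584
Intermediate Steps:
f(u, S) = -8 (f(u, S) = -2 - 6 = -8)
X(B, z) = -4 - 2*z (X(B, z) = (2 + z)*(-2) = -4 - 2*z)
n = 1396 (n = -12 + 4*(-8/(1/(-32 - 12))) = -12 + 4*(-8/(1/(-44))) = -12 + 4*(-8/(-1/44)) = -12 + 4*(-8*(-44)) = -12 + 4*352 = -12 + 1408 = 1396)
(-12 + X(K(-5), -6))*n = (-12 + (-4 - 2*(-6)))*1396 = (-12 + (-4 + 12))*1396 = (-12 + 8)*1396 = -4*1396 = -5584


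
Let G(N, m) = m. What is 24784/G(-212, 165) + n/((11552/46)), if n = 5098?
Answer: 81249647/476520 ≈ 170.51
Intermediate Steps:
24784/G(-212, 165) + n/((11552/46)) = 24784/165 + 5098/((11552/46)) = 24784*(1/165) + 5098/((11552*(1/46))) = 24784/165 + 5098/(5776/23) = 24784/165 + 5098*(23/5776) = 24784/165 + 58627/2888 = 81249647/476520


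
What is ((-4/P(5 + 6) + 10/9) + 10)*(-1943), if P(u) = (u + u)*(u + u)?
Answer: -23492813/1089 ≈ -21573.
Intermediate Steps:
P(u) = 4*u² (P(u) = (2*u)*(2*u) = 4*u²)
((-4/P(5 + 6) + 10/9) + 10)*(-1943) = ((-4*1/(4*(5 + 6)²) + 10/9) + 10)*(-1943) = ((-4/(4*11²) + 10*(⅑)) + 10)*(-1943) = ((-4/(4*121) + 10/9) + 10)*(-1943) = ((-4/484 + 10/9) + 10)*(-1943) = ((-4*1/484 + 10/9) + 10)*(-1943) = ((-1/121 + 10/9) + 10)*(-1943) = (1201/1089 + 10)*(-1943) = (12091/1089)*(-1943) = -23492813/1089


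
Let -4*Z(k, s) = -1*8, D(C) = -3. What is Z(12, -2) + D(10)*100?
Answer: -298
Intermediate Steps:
Z(k, s) = 2 (Z(k, s) = -(-1)*8/4 = -¼*(-8) = 2)
Z(12, -2) + D(10)*100 = 2 - 3*100 = 2 - 300 = -298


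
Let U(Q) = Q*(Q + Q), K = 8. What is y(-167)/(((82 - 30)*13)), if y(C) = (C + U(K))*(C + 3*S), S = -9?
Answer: 291/26 ≈ 11.192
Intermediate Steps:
U(Q) = 2*Q**2 (U(Q) = Q*(2*Q) = 2*Q**2)
y(C) = (-27 + C)*(128 + C) (y(C) = (C + 2*8**2)*(C + 3*(-9)) = (C + 2*64)*(C - 27) = (C + 128)*(-27 + C) = (128 + C)*(-27 + C) = (-27 + C)*(128 + C))
y(-167)/(((82 - 30)*13)) = (-3456 + (-167)**2 + 101*(-167))/(((82 - 30)*13)) = (-3456 + 27889 - 16867)/((52*13)) = 7566/676 = 7566*(1/676) = 291/26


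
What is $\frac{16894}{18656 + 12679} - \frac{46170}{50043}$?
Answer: $- \frac{200436836}{522699135} \approx -0.38346$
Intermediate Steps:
$\frac{16894}{18656 + 12679} - \frac{46170}{50043} = \frac{16894}{31335} - \frac{15390}{16681} = - \frac{200436836}{522699135}$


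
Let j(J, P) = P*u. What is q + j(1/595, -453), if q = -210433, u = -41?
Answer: -191860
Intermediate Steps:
j(J, P) = -41*P (j(J, P) = P*(-41) = -41*P)
q + j(1/595, -453) = -210433 - 41*(-453) = -210433 + 18573 = -191860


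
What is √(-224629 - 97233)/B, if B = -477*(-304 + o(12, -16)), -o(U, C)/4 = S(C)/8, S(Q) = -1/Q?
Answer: 32*I*√321862/4640733 ≈ 0.003912*I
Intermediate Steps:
o(U, C) = 1/(2*C) (o(U, C) = -4*(-1/C)/8 = -(-1)/(2*C) = 1/(2*C))
B = 4640733/32 (B = -477*(-304 + (½)/(-16)) = -477*(-304 + (½)*(-1/16)) = -477*(-304 - 1/32) = -477*(-9729/32) = 4640733/32 ≈ 1.4502e+5)
√(-224629 - 97233)/B = √(-224629 - 97233)/(4640733/32) = √(-321862)*(32/4640733) = (I*√321862)*(32/4640733) = 32*I*√321862/4640733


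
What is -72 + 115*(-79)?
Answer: -9157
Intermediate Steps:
-72 + 115*(-79) = -72 - 9085 = -9157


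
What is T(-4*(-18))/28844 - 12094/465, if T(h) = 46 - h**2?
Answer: -175614253/6706230 ≈ -26.187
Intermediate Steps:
T(-4*(-18))/28844 - 12094/465 = (46 - (-4*(-18))**2)/28844 - 12094/465 = (46 - 1*72**2)*(1/28844) - 12094*1/465 = (46 - 1*5184)*(1/28844) - 12094/465 = (46 - 5184)*(1/28844) - 12094/465 = -5138*1/28844 - 12094/465 = -2569/14422 - 12094/465 = -175614253/6706230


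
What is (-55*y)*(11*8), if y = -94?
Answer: 454960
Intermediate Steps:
(-55*y)*(11*8) = (-55*(-94))*(11*8) = 5170*88 = 454960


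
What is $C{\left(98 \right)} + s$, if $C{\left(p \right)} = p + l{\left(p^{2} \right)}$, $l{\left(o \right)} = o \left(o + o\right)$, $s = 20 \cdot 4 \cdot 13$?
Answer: $184474770$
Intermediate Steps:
$s = 1040$ ($s = 80 \cdot 13 = 1040$)
$l{\left(o \right)} = 2 o^{2}$ ($l{\left(o \right)} = o 2 o = 2 o^{2}$)
$C{\left(p \right)} = p + 2 p^{4}$ ($C{\left(p \right)} = p + 2 \left(p^{2}\right)^{2} = p + 2 p^{4}$)
$C{\left(98 \right)} + s = \left(98 + 2 \cdot 98^{4}\right) + 1040 = \left(98 + 2 \cdot 92236816\right) + 1040 = \left(98 + 184473632\right) + 1040 = 184473730 + 1040 = 184474770$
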